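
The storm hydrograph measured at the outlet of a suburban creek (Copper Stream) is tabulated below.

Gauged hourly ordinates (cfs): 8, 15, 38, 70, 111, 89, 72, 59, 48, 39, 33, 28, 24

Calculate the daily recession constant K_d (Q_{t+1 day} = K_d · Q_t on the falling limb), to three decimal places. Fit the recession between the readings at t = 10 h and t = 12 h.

Between t = 10 h and t = 12 h the flow falls from 33 to 24 cfs over 2×1 h = 2 h.
Per-interval ratio K = (24/33)^(1/2) = 0.8528; K_d = K^(24/1) = 0.022.

K_d ≈ 0.022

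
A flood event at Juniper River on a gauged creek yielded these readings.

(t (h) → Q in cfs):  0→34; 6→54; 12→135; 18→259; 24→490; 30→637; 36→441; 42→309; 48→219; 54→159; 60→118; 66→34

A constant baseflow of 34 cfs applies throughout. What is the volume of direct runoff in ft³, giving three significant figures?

V ≈ 5.36 × 10^7 ft³

Direct-runoff ordinates (Q − Q_b): 0.0, 20.0, 101.0, 225.0, 456.0, 603.0, 407.0, 275.0, 185.0, 125.0, 84.0, 0.0 cfs.
ΣQ_DR = 2481 cfs.
With Δt = 6 h = 21600 s, V = ΣQ_DR · Δt = 2481 × 21600 = 5.36 × 10^7 ft³.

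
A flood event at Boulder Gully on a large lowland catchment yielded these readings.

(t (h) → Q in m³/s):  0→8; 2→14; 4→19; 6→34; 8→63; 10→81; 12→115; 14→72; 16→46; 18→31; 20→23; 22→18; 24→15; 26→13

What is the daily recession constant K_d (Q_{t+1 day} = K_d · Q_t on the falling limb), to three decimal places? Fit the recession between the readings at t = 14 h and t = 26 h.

Between t = 14 h and t = 26 h the flow falls from 72 to 13 m³/s over 6×2 h = 12 h.
Per-interval ratio K = (13/72)^(1/6) = 0.7518; K_d = K^(24/2) = 0.033.

K_d ≈ 0.033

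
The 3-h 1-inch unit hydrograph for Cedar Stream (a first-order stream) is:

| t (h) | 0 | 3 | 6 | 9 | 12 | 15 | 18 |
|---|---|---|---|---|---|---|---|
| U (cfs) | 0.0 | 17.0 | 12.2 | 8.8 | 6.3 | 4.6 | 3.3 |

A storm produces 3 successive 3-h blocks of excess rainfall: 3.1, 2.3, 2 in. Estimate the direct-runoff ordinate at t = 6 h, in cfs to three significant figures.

Q ≈ 76.9 cfs

By discrete convolution, Q_j = Σ (P_i / 1 in) · U_{j−i}.
At t = 6 h (j=2): Q = (3.1/1)·12.2 + (2.3/1)·17.0 + (2/1)·0.0 = 76.9 cfs.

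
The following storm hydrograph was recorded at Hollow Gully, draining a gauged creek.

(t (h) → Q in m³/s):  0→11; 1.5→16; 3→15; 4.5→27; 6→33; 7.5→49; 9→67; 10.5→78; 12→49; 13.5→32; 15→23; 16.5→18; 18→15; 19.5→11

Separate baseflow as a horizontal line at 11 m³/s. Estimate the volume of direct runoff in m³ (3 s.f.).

V ≈ 1.57 × 10^6 m³

Direct-runoff ordinates (Q − Q_b): 0.0, 5.0, 4.0, 16.0, 22.0, 38.0, 56.0, 67.0, 38.0, 21.0, 12.0, 7.0, 4.0, 0.0 m³/s.
ΣQ_DR = 290.0 m³/s.
With Δt = 1.5 h = 5400 s, V = ΣQ_DR · Δt = 290.0 × 5400 = 1.57 × 10^6 m³.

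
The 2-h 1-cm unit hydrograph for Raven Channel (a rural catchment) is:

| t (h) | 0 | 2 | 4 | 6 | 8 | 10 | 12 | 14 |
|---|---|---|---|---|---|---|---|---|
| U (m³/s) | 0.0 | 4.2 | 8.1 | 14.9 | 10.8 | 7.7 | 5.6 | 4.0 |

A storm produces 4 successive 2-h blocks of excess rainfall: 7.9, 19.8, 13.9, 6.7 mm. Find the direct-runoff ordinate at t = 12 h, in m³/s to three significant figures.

By discrete convolution, Q_j = Σ (P_i / 10 mm) · U_{j−i}.
At t = 12 h (j=6): Q = (7.9/10)·5.6 + (19.8/10)·7.7 + (13.9/10)·10.8 + (6.7/10)·14.9 = 44.7 m³/s.

Q ≈ 44.7 m³/s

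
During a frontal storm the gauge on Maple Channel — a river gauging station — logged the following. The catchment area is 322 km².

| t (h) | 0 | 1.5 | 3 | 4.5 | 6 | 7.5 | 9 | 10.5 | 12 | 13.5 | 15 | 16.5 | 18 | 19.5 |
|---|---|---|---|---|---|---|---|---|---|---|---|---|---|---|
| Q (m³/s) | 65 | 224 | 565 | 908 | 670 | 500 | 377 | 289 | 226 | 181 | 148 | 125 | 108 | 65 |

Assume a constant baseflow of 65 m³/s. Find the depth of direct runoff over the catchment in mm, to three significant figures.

d ≈ 59.4 mm

Direct runoff: 0.0, 159.0, 500.0, 843.0, 605.0, 435.0, 312.0, 224.0, 161.0, 116.0, 83.0, 60.0, 43.0, 0.0 m³/s; ΣQ_DR = 3541 m³/s.
V = ΣQ_DR · Δt = 3541 × 5400 s = 1.912 × 10^7 m³.
Over A = 322 km², depth = V / A = 59.4 mm.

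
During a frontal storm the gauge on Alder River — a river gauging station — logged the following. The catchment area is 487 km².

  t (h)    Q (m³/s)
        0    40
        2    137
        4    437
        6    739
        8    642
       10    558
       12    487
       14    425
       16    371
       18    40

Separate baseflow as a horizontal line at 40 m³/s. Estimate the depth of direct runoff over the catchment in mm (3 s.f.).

d ≈ 51.4 mm

Direct runoff: 0.0, 97.0, 397.0, 699.0, 602.0, 518.0, 447.0, 385.0, 331.0, 0.0 m³/s; ΣQ_DR = 3476 m³/s.
V = ΣQ_DR · Δt = 3476 × 7200 s = 2.503 × 10^7 m³.
Over A = 487 km², depth = V / A = 51.4 mm.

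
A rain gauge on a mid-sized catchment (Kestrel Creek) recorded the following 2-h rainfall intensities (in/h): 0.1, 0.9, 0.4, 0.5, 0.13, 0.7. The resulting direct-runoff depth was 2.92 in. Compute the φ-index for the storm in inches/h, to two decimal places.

φ ≈ 0.26 in/h

Only the 4 blocks with intensity above φ contribute runoff: 0.9, 0.4, 0.5, 0.7 in/h.
Σ(I−φ)·Δt = d  ⇒  (0.9+0.4+0.5+0.7 − 4φ)·2 = 2.92
φ = (2.500 − 2.92/2) / 4 = 0.26 in/h.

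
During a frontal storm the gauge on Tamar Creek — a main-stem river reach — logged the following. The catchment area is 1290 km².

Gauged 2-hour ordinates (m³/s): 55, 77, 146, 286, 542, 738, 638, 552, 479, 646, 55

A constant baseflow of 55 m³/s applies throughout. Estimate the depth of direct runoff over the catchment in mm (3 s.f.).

d ≈ 20.1 mm

Direct runoff: 0.0, 22.0, 91.0, 231.0, 487.0, 683.0, 583.0, 497.0, 424.0, 591.0, 0.0 m³/s; ΣQ_DR = 3609 m³/s.
V = ΣQ_DR · Δt = 3609 × 7200 s = 2.598 × 10^7 m³.
Over A = 1290 km², depth = V / A = 20.1 mm.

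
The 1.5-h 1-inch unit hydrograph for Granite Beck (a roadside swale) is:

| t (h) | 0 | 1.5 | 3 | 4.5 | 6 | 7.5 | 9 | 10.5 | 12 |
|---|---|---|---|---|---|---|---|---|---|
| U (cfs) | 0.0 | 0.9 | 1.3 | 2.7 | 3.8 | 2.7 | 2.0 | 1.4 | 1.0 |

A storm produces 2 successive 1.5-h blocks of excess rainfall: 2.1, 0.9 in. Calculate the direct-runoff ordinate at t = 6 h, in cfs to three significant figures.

By discrete convolution, Q_j = Σ (P_i / 1 in) · U_{j−i}.
At t = 6 h (j=4): Q = (2.1/1)·3.8 + (0.9/1)·2.7 = 10.4 cfs.

Q ≈ 10.4 cfs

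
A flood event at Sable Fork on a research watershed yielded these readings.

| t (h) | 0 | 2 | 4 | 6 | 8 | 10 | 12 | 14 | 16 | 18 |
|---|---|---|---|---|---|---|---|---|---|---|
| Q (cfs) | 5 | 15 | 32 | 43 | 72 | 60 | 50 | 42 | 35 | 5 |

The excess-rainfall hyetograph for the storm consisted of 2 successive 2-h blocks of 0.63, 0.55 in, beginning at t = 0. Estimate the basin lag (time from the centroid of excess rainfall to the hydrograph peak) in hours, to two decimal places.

t_L ≈ 6.07 h

Centroid of excess rainfall: t_c = Σ P_i·t̄_i / ΣP_i = 1.9322 h (block centres at 1, 3 h).
Hydrograph peak occurs at t = 8 h, so basin lag t_L = 8 − 1.9322 = 6.07 h.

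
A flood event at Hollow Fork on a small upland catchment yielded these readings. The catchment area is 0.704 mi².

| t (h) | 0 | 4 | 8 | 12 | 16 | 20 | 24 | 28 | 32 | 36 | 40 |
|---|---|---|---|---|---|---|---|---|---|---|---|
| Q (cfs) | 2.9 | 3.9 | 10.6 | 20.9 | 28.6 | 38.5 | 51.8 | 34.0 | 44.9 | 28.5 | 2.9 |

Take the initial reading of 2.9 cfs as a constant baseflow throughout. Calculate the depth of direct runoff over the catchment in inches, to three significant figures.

Direct runoff: 0.0, 1.0, 7.7, 18.0, 25.7, 35.6, 48.9, 31.1, 42.0, 25.6, 0.0 cfs; ΣQ_DR = 235.6 cfs.
V = ΣQ_DR · Δt = 235.6 × 14400 s = 3.393 × 10^6 ft³.
Over A = 0.704 mi², depth = V / A = 2.07 in.

d ≈ 2.07 in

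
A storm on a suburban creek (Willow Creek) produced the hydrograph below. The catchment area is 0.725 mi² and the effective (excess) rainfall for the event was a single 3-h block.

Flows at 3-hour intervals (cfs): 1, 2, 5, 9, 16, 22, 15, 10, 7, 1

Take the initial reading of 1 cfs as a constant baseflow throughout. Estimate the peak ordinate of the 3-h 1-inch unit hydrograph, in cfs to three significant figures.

Direct runoff: 0.0, 1.0, 4.0, 8.0, 15.0, 21.0, 14.0, 9.0, 6.0, 0.0 cfs; ΣQ_DR = 78.00 cfs, peak = 21.0 cfs.
Runoff depth d = ΣQ_DR·Δt / A = 78.00 × 10800 / (0.725 mi²) = 0.5001 in.
The 1-inch UH is the DRH scaled by (1 in)/d, so U_p = 21.0 × 1/0.5001 = 42.0 cfs.

U_p ≈ 42.0 cfs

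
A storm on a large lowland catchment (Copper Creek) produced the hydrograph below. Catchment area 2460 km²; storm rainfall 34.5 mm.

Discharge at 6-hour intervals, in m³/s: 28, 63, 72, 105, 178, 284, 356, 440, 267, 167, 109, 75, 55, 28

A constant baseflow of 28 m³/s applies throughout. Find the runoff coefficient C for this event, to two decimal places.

C ≈ 0.47

ΣQ_DR = 1835 m³/s; V = ΣQ_DR·Δt = 3.964 × 10^7 m³.
Runoff depth d = V / A = 16.11 mm.
C = d / P = 16.11 / 34.5 = 0.47.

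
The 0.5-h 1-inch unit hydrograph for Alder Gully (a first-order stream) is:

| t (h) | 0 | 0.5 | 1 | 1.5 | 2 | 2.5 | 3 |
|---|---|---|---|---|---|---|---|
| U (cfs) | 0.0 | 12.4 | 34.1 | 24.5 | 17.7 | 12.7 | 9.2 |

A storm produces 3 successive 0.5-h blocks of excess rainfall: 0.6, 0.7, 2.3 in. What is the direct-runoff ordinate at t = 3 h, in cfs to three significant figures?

By discrete convolution, Q_j = Σ (P_i / 1 in) · U_{j−i}.
At t = 3 h (j=6): Q = (0.6/1)·9.2 + (0.7/1)·12.7 + (2.3/1)·17.7 = 55.1 cfs.

Q ≈ 55.1 cfs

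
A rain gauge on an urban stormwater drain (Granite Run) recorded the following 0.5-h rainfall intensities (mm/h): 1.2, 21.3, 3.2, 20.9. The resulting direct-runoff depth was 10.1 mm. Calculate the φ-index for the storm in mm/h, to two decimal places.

Only the 2 blocks with intensity above φ contribute runoff: 21.3, 20.9 mm/h.
Σ(I−φ)·Δt = d  ⇒  (21.3+20.9 − 2φ)·0.5 = 10.1
φ = (42.20 − 10.1/0.5) / 2 = 11.00 mm/h.

φ ≈ 11.00 mm/h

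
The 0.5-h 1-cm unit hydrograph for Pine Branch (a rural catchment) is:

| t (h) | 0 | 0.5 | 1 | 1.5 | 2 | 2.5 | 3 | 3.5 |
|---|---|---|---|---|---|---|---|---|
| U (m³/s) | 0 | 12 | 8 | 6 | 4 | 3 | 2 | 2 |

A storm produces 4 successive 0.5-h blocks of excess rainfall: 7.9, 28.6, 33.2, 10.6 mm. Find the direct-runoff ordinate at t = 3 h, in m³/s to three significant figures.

Q ≈ 29.8 m³/s

By discrete convolution, Q_j = Σ (P_i / 10 mm) · U_{j−i}.
At t = 3 h (j=6): Q = (7.9/10)·2 + (28.6/10)·3 + (33.2/10)·4 + (10.6/10)·6 = 29.8 m³/s.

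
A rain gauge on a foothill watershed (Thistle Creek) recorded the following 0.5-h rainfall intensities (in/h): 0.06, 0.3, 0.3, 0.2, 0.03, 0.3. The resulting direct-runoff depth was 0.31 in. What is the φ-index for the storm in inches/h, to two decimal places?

Only the 4 blocks with intensity above φ contribute runoff: 0.3, 0.3, 0.2, 0.3 in/h.
Σ(I−φ)·Δt = d  ⇒  (0.3+0.3+0.2+0.3 − 4φ)·0.5 = 0.31
φ = (1.100 − 0.31/0.5) / 4 = 0.12 in/h.

φ ≈ 0.12 in/h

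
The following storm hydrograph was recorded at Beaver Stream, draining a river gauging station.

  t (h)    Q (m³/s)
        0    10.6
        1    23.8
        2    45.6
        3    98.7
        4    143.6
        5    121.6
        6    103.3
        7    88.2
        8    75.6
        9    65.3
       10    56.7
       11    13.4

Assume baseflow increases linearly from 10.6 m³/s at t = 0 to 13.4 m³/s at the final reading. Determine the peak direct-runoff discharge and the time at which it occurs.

Subtracting baseflow gives direct-runoff ordinates: 0.00, 12.95, 34.49, 87.34, 131.98, 109.73, 91.17, 75.82, 62.96, 52.41, 43.55, 0.00 m³/s.
The maximum is 131.98 m³/s, occurring at the reading for t = 4 h.

Q_p = 131.98 m³/s at t = 4 h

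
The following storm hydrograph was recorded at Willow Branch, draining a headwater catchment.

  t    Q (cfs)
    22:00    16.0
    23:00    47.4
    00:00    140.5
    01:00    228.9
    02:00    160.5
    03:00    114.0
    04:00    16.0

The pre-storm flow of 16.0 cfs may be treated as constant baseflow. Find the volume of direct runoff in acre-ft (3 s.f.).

Direct-runoff ordinates (Q − Q_b): 0.0, 31.4, 124.5, 212.9, 144.5, 98.0, 0.0 cfs.
ΣQ_DR = 611.3 cfs.
With Δt = 1 h = 3600 s, V = ΣQ_DR · Δt = 611.3 × 3600 = 2.20 × 10^6 ft³ = 50.5 acre-ft.

V ≈ 50.5 acre-ft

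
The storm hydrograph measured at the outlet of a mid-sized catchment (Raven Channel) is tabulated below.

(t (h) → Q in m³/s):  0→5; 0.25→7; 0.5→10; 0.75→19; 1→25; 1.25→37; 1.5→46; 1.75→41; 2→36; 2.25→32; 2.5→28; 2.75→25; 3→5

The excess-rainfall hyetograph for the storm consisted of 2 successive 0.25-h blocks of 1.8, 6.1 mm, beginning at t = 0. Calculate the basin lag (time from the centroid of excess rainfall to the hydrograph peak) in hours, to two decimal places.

Centroid of excess rainfall: t_c = Σ P_i·t̄_i / ΣP_i = 0.3180 h (block centres at 0.125, 0.375 h).
Hydrograph peak occurs at t = 1.5 h, so basin lag t_L = 1.5 − 0.3180 = 1.18 h.

t_L ≈ 1.18 h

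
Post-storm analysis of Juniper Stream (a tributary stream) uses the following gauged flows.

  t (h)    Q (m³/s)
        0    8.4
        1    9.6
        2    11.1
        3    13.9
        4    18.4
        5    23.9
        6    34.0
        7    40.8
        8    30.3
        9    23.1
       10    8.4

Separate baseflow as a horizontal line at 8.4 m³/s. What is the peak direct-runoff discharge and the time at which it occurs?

Subtracting baseflow gives direct-runoff ordinates: 0.0, 1.2, 2.7, 5.5, 10.0, 15.5, 25.6, 32.4, 21.9, 14.7, 0.0 m³/s.
The maximum is 32.4 m³/s, occurring at the reading for t = 7 h.

Q_p = 32.4 m³/s at t = 7 h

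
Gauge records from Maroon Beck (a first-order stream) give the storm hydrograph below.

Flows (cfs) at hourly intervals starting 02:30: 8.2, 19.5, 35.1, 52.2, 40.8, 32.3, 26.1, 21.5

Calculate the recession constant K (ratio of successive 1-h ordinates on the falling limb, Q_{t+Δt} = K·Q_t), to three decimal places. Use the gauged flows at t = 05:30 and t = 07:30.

Using the recession-limb readings at t = 05:30 and t = 07:30: Q falls from 52.2 to 32.3 cfs over 2 intervals.
K = (Q₂/Q₁)^(1/2) = (32.3/52.2)^(1/2) = 0.787.

K ≈ 0.787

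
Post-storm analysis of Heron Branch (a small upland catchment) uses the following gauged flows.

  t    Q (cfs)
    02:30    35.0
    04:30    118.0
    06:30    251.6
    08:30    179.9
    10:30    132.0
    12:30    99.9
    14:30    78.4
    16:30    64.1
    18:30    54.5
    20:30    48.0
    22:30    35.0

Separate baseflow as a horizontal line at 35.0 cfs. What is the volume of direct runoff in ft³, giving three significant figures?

Direct-runoff ordinates (Q − Q_b): 0.0, 83.0, 216.6, 144.9, 97.0, 64.9, 43.4, 29.1, 19.5, 13.0, 0.0 cfs.
ΣQ_DR = 711.4 cfs.
With Δt = 2 h = 7200 s, V = ΣQ_DR · Δt = 711.4 × 7200 = 5.12 × 10^6 ft³.

V ≈ 5.12 × 10^6 ft³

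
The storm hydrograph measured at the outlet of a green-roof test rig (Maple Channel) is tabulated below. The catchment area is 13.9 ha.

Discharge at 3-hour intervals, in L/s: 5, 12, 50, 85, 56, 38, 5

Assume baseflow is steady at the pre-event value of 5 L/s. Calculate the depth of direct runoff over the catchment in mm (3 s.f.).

d ≈ 16.8 mm

Direct runoff: 0.0, 7.0, 45.0, 80.0, 51.0, 33.0, 0.0 L/s; ΣQ_DR = 216.0 L/s.
V = ΣQ_DR · Δt = 216.0 × 10800 s = 2.333 × 10^6 L.
Over A = 13.9 ha, depth = V / A = 16.8 mm.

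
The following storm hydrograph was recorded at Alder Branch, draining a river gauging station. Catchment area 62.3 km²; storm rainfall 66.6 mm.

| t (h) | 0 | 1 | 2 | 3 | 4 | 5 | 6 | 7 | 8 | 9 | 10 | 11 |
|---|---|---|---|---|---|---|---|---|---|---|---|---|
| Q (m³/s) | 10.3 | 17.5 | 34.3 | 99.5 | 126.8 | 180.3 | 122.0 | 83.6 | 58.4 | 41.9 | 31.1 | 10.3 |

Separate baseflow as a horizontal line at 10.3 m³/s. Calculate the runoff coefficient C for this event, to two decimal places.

C ≈ 0.60

ΣQ_DR = 692.4 m³/s; V = ΣQ_DR·Δt = 2.493 × 10^6 m³.
Runoff depth d = V / A = 40.01 mm.
C = d / P = 40.01 / 66.6 = 0.60.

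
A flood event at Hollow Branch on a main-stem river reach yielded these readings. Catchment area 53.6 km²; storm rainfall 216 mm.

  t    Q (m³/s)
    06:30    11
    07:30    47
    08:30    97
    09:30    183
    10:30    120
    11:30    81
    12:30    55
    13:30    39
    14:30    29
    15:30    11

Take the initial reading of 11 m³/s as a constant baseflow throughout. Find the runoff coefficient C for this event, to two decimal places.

ΣQ_DR = 563.0 m³/s; V = ΣQ_DR·Δt = 2.027 × 10^6 m³.
Runoff depth d = V / A = 37.81 mm.
C = d / P = 37.81 / 216 = 0.18.

C ≈ 0.18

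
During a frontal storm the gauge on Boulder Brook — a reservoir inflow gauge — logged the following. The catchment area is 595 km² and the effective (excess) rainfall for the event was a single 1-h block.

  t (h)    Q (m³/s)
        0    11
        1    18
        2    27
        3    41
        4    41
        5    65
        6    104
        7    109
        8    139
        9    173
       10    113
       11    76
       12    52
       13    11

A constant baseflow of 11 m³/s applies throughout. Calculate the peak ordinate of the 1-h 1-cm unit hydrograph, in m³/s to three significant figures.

U_p ≈ 324 m³/s

Direct runoff: 0.0, 7.0, 16.0, 30.0, 30.0, 54.0, 93.0, 98.0, 128.0, 162.0, 102.0, 65.0, 41.0, 0.0 m³/s; ΣQ_DR = 826.0 m³/s, peak = 162.0 m³/s.
Runoff depth d = ΣQ_DR·Δt / A = 826.0 × 3600 / (595 km²) = 4.998 mm.
The 1-cm UH is the DRH scaled by (10 mm)/d, so U_p = 162.0 × 10/4.998 = 324 m³/s.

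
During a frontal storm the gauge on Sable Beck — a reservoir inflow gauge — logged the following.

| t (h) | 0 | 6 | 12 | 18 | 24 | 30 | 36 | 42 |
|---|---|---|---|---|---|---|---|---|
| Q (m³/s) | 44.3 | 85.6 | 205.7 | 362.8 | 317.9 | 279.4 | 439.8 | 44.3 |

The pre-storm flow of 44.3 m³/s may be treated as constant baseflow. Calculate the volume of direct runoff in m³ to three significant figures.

Direct-runoff ordinates (Q − Q_b): 0.0, 41.3, 161.4, 318.5, 273.6, 235.1, 395.5, 0.0 m³/s.
ΣQ_DR = 1425 m³/s.
With Δt = 6 h = 21600 s, V = ΣQ_DR · Δt = 1425 × 21600 = 3.08 × 10^7 m³.

V ≈ 3.08 × 10^7 m³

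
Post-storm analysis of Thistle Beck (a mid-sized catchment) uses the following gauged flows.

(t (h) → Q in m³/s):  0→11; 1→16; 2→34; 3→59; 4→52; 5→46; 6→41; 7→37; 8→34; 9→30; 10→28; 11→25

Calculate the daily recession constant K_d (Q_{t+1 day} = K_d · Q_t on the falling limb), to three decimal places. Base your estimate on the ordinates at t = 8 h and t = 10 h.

Between t = 8 h and t = 10 h the flow falls from 34 to 28 m³/s over 2×1 h = 2 h.
Per-interval ratio K = (28/34)^(1/2) = 0.9075; K_d = K^(24/1) = 0.097.

K_d ≈ 0.097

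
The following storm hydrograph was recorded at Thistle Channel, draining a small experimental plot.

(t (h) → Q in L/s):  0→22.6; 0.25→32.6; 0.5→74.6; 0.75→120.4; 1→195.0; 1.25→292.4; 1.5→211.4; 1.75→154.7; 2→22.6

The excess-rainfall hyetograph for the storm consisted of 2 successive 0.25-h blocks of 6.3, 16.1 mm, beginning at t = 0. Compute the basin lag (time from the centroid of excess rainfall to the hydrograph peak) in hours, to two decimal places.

t_L ≈ 0.95 h

Centroid of excess rainfall: t_c = Σ P_i·t̄_i / ΣP_i = 0.3047 h (block centres at 0.125, 0.375 h).
Hydrograph peak occurs at t = 1.25 h, so basin lag t_L = 1.25 − 0.3047 = 0.95 h.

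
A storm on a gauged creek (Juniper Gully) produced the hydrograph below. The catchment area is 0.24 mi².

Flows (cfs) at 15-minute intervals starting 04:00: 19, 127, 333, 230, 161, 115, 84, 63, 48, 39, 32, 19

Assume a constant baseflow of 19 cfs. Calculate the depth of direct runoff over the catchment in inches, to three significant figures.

d ≈ 1.68 in

Direct runoff: 0.0, 108.0, 314.0, 211.0, 142.0, 96.0, 65.0, 44.0, 29.0, 20.0, 13.0, 0.0 cfs; ΣQ_DR = 1042 cfs.
V = ΣQ_DR · Δt = 1042 × 900 s = 9.378 × 10^5 ft³.
Over A = 0.24 mi², depth = V / A = 1.68 in.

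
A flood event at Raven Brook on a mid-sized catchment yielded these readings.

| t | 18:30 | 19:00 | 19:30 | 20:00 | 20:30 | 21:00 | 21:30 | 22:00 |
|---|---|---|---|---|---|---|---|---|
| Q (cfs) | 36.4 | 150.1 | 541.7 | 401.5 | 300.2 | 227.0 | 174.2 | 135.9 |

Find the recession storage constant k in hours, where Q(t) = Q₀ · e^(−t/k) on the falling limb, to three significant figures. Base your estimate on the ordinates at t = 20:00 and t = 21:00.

k ≈ 1.75 h

On the falling limb, Q drops from 401.5 to 227.0 cfs between t = 20:00 and t = 21:00 (Δt = 1 h).
k = −Δt / ln(Q₂/Q₁) = −1 / ln(227.0/401.5) = 1.75 h.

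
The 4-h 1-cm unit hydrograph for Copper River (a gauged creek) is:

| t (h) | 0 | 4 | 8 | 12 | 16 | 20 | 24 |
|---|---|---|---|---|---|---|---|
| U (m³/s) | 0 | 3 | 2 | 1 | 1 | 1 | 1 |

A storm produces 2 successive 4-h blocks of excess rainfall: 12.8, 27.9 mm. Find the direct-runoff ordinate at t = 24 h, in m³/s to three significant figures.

Q ≈ 4.07 m³/s

By discrete convolution, Q_j = Σ (P_i / 10 mm) · U_{j−i}.
At t = 24 h (j=6): Q = (12.8/10)·1 + (27.9/10)·1 = 4.07 m³/s.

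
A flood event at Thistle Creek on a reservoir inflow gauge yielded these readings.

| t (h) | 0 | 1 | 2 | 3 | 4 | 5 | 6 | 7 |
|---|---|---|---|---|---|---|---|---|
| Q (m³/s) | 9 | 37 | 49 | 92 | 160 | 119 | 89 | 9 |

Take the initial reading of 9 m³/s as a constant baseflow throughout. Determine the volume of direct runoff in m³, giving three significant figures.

Direct-runoff ordinates (Q − Q_b): 0.0, 28.0, 40.0, 83.0, 151.0, 110.0, 80.0, 0.0 m³/s.
ΣQ_DR = 492.0 m³/s.
With Δt = 1 h = 3600 s, V = ΣQ_DR · Δt = 492.0 × 3600 = 1.77 × 10^6 m³.

V ≈ 1.77 × 10^6 m³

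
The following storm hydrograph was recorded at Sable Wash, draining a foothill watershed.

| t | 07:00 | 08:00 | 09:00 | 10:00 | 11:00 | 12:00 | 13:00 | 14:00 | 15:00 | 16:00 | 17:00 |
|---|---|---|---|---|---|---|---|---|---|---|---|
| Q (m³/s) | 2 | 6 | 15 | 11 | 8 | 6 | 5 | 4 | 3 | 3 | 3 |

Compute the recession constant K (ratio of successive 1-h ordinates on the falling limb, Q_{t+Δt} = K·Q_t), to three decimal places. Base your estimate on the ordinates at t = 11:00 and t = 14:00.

Using the recession-limb readings at t = 11:00 and t = 14:00: Q falls from 8 to 4 m³/s over 3 intervals.
K = (Q₂/Q₁)^(1/3) = (4/8)^(1/3) = 0.794.

K ≈ 0.794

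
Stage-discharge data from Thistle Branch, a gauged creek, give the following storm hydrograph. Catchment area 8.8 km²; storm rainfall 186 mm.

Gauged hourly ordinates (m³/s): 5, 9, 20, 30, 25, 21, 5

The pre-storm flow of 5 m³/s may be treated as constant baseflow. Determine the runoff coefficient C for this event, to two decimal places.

C ≈ 0.18

ΣQ_DR = 80.00 m³/s; V = ΣQ_DR·Δt = 2.880 × 10^5 m³.
Runoff depth d = V / A = 32.73 mm.
C = d / P = 32.73 / 186 = 0.18.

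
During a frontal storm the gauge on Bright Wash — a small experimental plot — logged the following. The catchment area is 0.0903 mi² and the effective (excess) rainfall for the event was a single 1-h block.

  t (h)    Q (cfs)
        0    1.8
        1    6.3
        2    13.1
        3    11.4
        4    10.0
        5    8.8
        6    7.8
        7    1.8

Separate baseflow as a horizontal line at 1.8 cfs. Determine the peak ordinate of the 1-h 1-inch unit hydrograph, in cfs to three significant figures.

U_p ≈ 14.1 cfs

Direct runoff: 0.0, 4.5, 11.3, 9.6, 8.2, 7.0, 6.0, 0.0 cfs; ΣQ_DR = 46.60 cfs, peak = 11.3 cfs.
Runoff depth d = ΣQ_DR·Δt / A = 46.60 × 3600 / (0.0903 mi²) = 0.7997 in.
The 1-inch UH is the DRH scaled by (1 in)/d, so U_p = 11.3 × 1/0.7997 = 14.1 cfs.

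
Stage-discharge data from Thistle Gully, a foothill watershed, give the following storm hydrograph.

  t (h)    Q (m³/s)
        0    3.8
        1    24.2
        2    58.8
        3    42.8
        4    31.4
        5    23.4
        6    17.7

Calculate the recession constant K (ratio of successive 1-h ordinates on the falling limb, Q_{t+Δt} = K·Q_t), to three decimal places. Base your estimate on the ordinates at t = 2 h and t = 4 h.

K ≈ 0.731

Using the recession-limb readings at t = 2 h and t = 4 h: Q falls from 58.8 to 31.4 m³/s over 2 intervals.
K = (Q₂/Q₁)^(1/2) = (31.4/58.8)^(1/2) = 0.731.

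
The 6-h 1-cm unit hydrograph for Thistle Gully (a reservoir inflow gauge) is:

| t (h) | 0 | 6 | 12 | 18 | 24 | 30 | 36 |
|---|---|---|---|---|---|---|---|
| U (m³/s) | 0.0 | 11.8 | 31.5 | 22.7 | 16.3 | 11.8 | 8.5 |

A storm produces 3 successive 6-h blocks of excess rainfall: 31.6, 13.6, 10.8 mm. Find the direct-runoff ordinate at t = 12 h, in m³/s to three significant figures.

By discrete convolution, Q_j = Σ (P_i / 10 mm) · U_{j−i}.
At t = 12 h (j=2): Q = (31.6/10)·31.5 + (13.6/10)·11.8 + (10.8/10)·0.0 = 116 m³/s.

Q ≈ 116 m³/s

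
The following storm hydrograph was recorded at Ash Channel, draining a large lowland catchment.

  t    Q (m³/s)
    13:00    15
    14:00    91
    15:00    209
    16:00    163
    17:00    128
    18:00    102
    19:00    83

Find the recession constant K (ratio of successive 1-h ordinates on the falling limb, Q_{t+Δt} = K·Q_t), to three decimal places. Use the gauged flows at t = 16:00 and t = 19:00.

Using the recession-limb readings at t = 16:00 and t = 19:00: Q falls from 163 to 83 m³/s over 3 intervals.
K = (Q₂/Q₁)^(1/3) = (83/163)^(1/3) = 0.799.

K ≈ 0.799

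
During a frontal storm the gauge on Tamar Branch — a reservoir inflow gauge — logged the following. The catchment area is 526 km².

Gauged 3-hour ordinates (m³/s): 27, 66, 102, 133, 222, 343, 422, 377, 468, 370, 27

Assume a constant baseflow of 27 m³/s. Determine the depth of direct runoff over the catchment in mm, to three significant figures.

Direct runoff: 0.0, 39.0, 75.0, 106.0, 195.0, 316.0, 395.0, 350.0, 441.0, 343.0, 0.0 m³/s; ΣQ_DR = 2260 m³/s.
V = ΣQ_DR · Δt = 2260 × 10800 s = 2.441 × 10^7 m³.
Over A = 526 km², depth = V / A = 46.4 mm.

d ≈ 46.4 mm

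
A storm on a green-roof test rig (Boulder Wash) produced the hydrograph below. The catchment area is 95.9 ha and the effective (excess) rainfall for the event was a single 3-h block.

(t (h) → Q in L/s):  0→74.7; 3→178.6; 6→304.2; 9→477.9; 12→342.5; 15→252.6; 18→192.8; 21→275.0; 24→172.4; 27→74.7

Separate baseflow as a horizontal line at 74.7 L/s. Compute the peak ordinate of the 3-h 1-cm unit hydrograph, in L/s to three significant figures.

Direct runoff: 0.0, 103.9, 229.5, 403.2, 267.8, 177.9, 118.1, 200.3, 97.7, 0.0 L/s; ΣQ_DR = 1598 L/s, peak = 403.2 L/s.
Runoff depth d = ΣQ_DR·Δt / A = 1598 × 10800 / (95.9 ha) = 18.00 mm.
The 1-cm UH is the DRH scaled by (10 mm)/d, so U_p = 403.2 × 10/18.00 = 224 L/s.

U_p ≈ 224 L/s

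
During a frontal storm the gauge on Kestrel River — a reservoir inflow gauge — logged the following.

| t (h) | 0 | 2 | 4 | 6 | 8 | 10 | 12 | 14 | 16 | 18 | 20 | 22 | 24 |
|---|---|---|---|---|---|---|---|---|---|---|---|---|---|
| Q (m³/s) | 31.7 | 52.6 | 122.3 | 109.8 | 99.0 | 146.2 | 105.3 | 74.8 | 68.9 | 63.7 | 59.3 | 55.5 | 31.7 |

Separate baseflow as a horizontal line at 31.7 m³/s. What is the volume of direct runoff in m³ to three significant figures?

V ≈ 4.38 × 10^6 m³

Direct-runoff ordinates (Q − Q_b): 0.0, 20.9, 90.6, 78.1, 67.3, 114.5, 73.6, 43.1, 37.2, 32.0, 27.6, 23.8, 0.0 m³/s.
ΣQ_DR = 608.7 m³/s.
With Δt = 2 h = 7200 s, V = ΣQ_DR · Δt = 608.7 × 7200 = 4.38 × 10^6 m³.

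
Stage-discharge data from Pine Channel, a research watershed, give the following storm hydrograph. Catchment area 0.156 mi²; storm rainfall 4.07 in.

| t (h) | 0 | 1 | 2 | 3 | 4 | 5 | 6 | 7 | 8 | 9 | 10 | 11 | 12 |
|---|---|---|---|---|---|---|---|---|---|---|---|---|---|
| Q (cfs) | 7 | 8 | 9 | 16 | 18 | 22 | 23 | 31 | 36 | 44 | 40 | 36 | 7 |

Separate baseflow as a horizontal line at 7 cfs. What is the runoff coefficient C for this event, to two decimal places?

C ≈ 0.50

ΣQ_DR = 206.0 cfs; V = ΣQ_DR·Δt = 7.416 × 10^5 ft³.
Runoff depth d = V / A = 2.046 in.
C = d / P = 2.046 / 4.07 = 0.50.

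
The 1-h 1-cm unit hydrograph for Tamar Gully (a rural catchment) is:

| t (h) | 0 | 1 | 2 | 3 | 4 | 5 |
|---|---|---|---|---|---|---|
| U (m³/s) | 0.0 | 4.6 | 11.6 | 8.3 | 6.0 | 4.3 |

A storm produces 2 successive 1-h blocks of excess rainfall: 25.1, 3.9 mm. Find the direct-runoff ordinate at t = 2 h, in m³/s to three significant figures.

By discrete convolution, Q_j = Σ (P_i / 10 mm) · U_{j−i}.
At t = 2 h (j=2): Q = (25.1/10)·11.6 + (3.9/10)·4.6 = 30.9 m³/s.

Q ≈ 30.9 m³/s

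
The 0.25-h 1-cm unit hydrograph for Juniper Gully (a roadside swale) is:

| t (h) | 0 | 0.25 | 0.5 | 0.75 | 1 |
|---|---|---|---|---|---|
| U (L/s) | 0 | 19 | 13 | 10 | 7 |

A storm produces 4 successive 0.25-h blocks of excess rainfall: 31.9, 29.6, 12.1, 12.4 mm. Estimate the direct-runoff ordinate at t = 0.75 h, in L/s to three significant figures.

By discrete convolution, Q_j = Σ (P_i / 10 mm) · U_{j−i}.
At t = 0.75 h (j=3): Q = (31.9/10)·10 + (29.6/10)·13 + (12.1/10)·19 + (12.4/10)·0 = 93.4 L/s.

Q ≈ 93.4 L/s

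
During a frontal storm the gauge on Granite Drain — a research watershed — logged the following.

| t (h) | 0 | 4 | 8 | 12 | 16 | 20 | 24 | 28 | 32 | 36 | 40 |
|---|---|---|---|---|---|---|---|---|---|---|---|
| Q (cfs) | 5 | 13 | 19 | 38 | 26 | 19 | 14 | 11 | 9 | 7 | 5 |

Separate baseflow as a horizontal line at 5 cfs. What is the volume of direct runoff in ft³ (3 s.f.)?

Direct-runoff ordinates (Q − Q_b): 0.0, 8.0, 14.0, 33.0, 21.0, 14.0, 9.0, 6.0, 4.0, 2.0, 0.0 cfs.
ΣQ_DR = 111.0 cfs.
With Δt = 4 h = 14400 s, V = ΣQ_DR · Δt = 111.0 × 14400 = 1.60 × 10^6 ft³.

V ≈ 1.60 × 10^6 ft³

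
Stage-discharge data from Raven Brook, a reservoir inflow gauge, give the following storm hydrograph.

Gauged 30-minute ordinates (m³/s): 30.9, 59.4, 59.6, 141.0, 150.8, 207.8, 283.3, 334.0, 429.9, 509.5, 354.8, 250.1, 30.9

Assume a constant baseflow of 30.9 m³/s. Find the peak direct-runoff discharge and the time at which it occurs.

Q_p = 478.6 m³/s at t = 4.5 h

Subtracting baseflow gives direct-runoff ordinates: 0.0, 28.5, 28.7, 110.1, 119.9, 176.9, 252.4, 303.1, 399.0, 478.6, 323.9, 219.2, 0.0 m³/s.
The maximum is 478.6 m³/s, occurring at the reading for t = 4.5 h.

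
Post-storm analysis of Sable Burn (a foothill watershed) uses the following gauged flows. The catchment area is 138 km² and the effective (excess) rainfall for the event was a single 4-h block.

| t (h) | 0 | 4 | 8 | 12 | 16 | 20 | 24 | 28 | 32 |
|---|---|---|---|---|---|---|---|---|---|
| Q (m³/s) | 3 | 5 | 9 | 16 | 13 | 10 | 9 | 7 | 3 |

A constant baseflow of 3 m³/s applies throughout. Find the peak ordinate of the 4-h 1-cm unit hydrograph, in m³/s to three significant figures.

U_p ≈ 26.0 m³/s

Direct runoff: 0.0, 2.0, 6.0, 13.0, 10.0, 7.0, 6.0, 4.0, 0.0 m³/s; ΣQ_DR = 48.00 m³/s, peak = 13.0 m³/s.
Runoff depth d = ΣQ_DR·Δt / A = 48.00 × 14400 / (138 km²) = 5.009 mm.
The 1-cm UH is the DRH scaled by (10 mm)/d, so U_p = 13.0 × 10/5.009 = 26.0 m³/s.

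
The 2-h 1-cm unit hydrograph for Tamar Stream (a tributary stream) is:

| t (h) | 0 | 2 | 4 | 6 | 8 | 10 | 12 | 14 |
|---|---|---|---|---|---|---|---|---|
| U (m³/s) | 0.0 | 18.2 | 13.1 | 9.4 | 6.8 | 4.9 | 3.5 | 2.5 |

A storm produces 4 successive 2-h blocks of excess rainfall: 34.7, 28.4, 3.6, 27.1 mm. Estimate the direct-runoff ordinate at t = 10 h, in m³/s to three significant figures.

Q ≈ 75.2 m³/s

By discrete convolution, Q_j = Σ (P_i / 10 mm) · U_{j−i}.
At t = 10 h (j=5): Q = (34.7/10)·4.9 + (28.4/10)·6.8 + (3.6/10)·9.4 + (27.1/10)·13.1 = 75.2 m³/s.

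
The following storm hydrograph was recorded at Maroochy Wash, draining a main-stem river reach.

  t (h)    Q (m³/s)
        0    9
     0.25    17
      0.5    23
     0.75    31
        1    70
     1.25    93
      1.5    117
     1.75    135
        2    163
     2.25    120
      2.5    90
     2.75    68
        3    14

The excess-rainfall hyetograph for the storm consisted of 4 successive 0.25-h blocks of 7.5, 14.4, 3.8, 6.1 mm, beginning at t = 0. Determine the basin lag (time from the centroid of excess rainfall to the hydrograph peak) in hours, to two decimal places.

Centroid of excess rainfall: t_c = Σ P_i·t̄_i / ΣP_i = 0.4418 h (block centres at 0.125, 0.375, 0.625, 0.875 h).
Hydrograph peak occurs at t = 2 h, so basin lag t_L = 2 − 0.4418 = 1.56 h.

t_L ≈ 1.56 h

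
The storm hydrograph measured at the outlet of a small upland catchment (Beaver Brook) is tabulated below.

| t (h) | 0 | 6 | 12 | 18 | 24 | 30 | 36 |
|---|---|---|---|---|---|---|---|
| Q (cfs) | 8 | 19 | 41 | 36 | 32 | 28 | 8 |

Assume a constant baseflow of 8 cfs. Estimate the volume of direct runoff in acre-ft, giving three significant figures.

Direct-runoff ordinates (Q − Q_b): 0.0, 11.0, 33.0, 28.0, 24.0, 20.0, 0.0 cfs.
ΣQ_DR = 116.0 cfs.
With Δt = 6 h = 21600 s, V = ΣQ_DR · Δt = 116.0 × 21600 = 2.51 × 10^6 ft³ = 57.5 acre-ft.

V ≈ 57.5 acre-ft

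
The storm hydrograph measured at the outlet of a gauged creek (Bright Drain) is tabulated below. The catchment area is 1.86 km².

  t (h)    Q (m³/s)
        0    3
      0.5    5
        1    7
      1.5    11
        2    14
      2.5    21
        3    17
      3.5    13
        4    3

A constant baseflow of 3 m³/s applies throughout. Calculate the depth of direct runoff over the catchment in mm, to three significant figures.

d ≈ 64.8 mm

Direct runoff: 0.0, 2.0, 4.0, 8.0, 11.0, 18.0, 14.0, 10.0, 0.0 m³/s; ΣQ_DR = 67.00 m³/s.
V = ΣQ_DR · Δt = 67.00 × 1800 s = 1.206 × 10^5 m³.
Over A = 1.86 km², depth = V / A = 64.8 mm.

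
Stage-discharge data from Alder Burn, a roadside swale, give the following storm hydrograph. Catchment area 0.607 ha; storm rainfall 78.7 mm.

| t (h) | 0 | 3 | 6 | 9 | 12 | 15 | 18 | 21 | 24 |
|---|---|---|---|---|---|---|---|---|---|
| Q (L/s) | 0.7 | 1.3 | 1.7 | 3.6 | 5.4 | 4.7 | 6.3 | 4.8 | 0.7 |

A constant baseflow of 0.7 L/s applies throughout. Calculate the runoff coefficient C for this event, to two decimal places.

ΣQ_DR = 22.90 L/s; V = ΣQ_DR·Δt = 2.473 × 10^5 L.
Runoff depth d = V / A = 40.74 mm.
C = d / P = 40.74 / 78.7 = 0.52.

C ≈ 0.52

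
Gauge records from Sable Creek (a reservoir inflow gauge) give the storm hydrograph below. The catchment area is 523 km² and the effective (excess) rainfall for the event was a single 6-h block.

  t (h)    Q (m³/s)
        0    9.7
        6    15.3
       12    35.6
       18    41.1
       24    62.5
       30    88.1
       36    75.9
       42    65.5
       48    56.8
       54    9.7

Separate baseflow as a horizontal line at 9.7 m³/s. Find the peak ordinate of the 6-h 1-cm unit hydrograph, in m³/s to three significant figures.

U_p ≈ 52.3 m³/s

Direct runoff: 0.0, 5.6, 25.9, 31.4, 52.8, 78.4, 66.2, 55.8, 47.1, 0.0 m³/s; ΣQ_DR = 363.2 m³/s, peak = 78.4 m³/s.
Runoff depth d = ΣQ_DR·Δt / A = 363.2 × 21600 / (523 km²) = 15.00 mm.
The 1-cm UH is the DRH scaled by (10 mm)/d, so U_p = 78.4 × 10/15.00 = 52.3 m³/s.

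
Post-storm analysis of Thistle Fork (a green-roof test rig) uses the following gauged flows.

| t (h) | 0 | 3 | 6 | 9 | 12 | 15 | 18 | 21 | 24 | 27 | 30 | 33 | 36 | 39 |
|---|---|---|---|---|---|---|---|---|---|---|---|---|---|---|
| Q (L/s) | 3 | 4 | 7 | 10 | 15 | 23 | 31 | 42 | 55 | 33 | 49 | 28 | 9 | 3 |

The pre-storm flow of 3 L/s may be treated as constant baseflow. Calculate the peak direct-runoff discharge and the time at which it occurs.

Q_p = 52.0 L/s at t = 24 h

Subtracting baseflow gives direct-runoff ordinates: 0.0, 1.0, 4.0, 7.0, 12.0, 20.0, 28.0, 39.0, 52.0, 30.0, 46.0, 25.0, 6.0, 0.0 L/s.
The maximum is 52.0 L/s, occurring at the reading for t = 24 h.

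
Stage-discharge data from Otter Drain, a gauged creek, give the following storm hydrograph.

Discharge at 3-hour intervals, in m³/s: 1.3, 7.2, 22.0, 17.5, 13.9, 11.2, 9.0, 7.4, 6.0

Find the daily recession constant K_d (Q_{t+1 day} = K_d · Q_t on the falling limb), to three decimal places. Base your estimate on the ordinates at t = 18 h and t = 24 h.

K_d ≈ 0.198

Between t = 18 h and t = 24 h the flow falls from 9.0 to 6.0 m³/s over 2×3 h = 6 h.
Per-interval ratio K = (6.0/9.0)^(1/2) = 0.8165; K_d = K^(24/3) = 0.198.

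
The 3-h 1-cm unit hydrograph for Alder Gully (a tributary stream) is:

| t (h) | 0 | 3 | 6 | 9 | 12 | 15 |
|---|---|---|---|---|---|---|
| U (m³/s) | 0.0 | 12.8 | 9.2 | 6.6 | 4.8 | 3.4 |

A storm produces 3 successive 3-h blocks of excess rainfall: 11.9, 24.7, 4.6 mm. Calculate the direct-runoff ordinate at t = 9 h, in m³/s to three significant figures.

Q ≈ 36.5 m³/s

By discrete convolution, Q_j = Σ (P_i / 10 mm) · U_{j−i}.
At t = 9 h (j=3): Q = (11.9/10)·6.6 + (24.7/10)·9.2 + (4.6/10)·12.8 = 36.5 m³/s.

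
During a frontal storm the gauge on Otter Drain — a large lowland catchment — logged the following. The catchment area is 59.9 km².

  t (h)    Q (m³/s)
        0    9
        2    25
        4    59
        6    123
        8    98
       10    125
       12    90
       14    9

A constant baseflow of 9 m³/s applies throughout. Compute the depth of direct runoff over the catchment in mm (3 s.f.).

d ≈ 56.0 mm

Direct runoff: 0.0, 16.0, 50.0, 114.0, 89.0, 116.0, 81.0, 0.0 m³/s; ΣQ_DR = 466.0 m³/s.
V = ΣQ_DR · Δt = 466.0 × 7200 s = 3.355 × 10^6 m³.
Over A = 59.9 km², depth = V / A = 56.0 mm.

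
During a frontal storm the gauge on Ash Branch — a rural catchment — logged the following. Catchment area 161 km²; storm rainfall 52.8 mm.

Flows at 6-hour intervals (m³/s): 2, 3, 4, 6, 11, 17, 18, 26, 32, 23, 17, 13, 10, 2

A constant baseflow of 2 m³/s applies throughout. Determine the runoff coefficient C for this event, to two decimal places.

C ≈ 0.40

ΣQ_DR = 156.0 m³/s; V = ΣQ_DR·Δt = 3.370 × 10^6 m³.
Runoff depth d = V / A = 20.93 mm.
C = d / P = 20.93 / 52.8 = 0.40.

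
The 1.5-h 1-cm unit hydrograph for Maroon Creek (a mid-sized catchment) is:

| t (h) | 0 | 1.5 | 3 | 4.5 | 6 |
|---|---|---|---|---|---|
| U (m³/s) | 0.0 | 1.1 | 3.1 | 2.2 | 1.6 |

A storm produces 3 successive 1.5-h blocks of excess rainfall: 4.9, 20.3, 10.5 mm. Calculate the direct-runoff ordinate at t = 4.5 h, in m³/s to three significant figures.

Q ≈ 8.53 m³/s

By discrete convolution, Q_j = Σ (P_i / 10 mm) · U_{j−i}.
At t = 4.5 h (j=3): Q = (4.9/10)·2.2 + (20.3/10)·3.1 + (10.5/10)·1.1 = 8.53 m³/s.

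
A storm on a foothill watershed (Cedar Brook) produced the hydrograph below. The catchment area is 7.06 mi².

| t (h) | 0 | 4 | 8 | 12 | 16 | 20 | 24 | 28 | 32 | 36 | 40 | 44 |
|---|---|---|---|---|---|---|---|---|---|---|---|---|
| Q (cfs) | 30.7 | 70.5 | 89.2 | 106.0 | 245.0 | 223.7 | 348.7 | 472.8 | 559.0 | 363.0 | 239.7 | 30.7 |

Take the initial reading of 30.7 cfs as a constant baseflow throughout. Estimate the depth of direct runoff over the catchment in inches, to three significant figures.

d ≈ 2.12 in

Direct runoff: 0.0, 39.8, 58.5, 75.3, 214.3, 193.0, 318.0, 442.1, 528.3, 332.3, 209.0, 0.0 cfs; ΣQ_DR = 2411 cfs.
V = ΣQ_DR · Δt = 2411 × 14400 s = 3.471 × 10^7 ft³.
Over A = 7.06 mi², depth = V / A = 2.12 in.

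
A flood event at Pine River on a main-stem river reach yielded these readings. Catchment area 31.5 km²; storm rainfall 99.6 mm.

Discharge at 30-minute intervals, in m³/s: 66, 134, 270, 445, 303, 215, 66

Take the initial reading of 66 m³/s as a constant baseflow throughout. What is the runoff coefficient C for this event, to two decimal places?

C ≈ 0.59

ΣQ_DR = 1037 m³/s; V = ΣQ_DR·Δt = 1.867 × 10^6 m³.
Runoff depth d = V / A = 59.26 mm.
C = d / P = 59.26 / 99.6 = 0.59.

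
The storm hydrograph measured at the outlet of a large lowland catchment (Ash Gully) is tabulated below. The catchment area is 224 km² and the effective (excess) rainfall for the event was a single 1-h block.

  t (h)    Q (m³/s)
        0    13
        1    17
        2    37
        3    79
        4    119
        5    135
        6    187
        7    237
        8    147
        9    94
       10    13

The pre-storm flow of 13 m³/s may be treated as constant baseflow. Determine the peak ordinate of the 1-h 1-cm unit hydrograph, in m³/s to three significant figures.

Direct runoff: 0.0, 4.0, 24.0, 66.0, 106.0, 122.0, 174.0, 224.0, 134.0, 81.0, 0.0 m³/s; ΣQ_DR = 935.0 m³/s, peak = 224.0 m³/s.
Runoff depth d = ΣQ_DR·Δt / A = 935.0 × 3600 / (224 km²) = 15.03 mm.
The 1-cm UH is the DRH scaled by (10 mm)/d, so U_p = 224.0 × 10/15.03 = 149 m³/s.

U_p ≈ 149 m³/s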